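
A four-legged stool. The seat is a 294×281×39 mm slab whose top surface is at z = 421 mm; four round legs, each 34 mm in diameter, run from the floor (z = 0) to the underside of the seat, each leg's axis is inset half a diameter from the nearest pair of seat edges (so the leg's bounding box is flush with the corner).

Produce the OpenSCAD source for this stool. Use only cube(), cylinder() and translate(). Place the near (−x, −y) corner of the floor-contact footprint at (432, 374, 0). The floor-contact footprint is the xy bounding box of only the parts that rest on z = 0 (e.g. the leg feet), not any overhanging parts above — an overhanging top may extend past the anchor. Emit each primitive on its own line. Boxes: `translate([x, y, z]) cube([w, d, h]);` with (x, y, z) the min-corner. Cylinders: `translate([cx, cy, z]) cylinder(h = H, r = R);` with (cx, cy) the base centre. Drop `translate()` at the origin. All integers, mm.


translate([432, 374, 382]) cube([294, 281, 39]);
translate([449, 391, 0]) cylinder(h = 382, r = 17);
translate([709, 391, 0]) cylinder(h = 382, r = 17);
translate([449, 638, 0]) cylinder(h = 382, r = 17);
translate([709, 638, 0]) cylinder(h = 382, r = 17);


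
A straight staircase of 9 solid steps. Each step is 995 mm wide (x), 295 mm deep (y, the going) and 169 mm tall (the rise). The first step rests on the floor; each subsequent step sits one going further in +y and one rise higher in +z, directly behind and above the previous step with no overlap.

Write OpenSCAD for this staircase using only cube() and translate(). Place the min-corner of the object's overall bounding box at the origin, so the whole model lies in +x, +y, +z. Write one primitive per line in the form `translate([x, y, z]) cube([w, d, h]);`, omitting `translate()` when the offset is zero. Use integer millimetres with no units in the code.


cube([995, 295, 169]);
translate([0, 295, 169]) cube([995, 295, 169]);
translate([0, 590, 338]) cube([995, 295, 169]);
translate([0, 885, 507]) cube([995, 295, 169]);
translate([0, 1180, 676]) cube([995, 295, 169]);
translate([0, 1475, 845]) cube([995, 295, 169]);
translate([0, 1770, 1014]) cube([995, 295, 169]);
translate([0, 2065, 1183]) cube([995, 295, 169]);
translate([0, 2360, 1352]) cube([995, 295, 169]);


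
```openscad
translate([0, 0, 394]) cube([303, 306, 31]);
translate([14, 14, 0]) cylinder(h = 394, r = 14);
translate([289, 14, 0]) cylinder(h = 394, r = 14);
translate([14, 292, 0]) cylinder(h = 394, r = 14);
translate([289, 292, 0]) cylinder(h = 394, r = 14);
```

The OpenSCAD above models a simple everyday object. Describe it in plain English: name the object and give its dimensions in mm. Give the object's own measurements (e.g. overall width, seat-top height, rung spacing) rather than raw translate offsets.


A simple wooden stool: a rectangular seat 303 mm (x) by 306 mm (y), 31 mm thick, top face at z = 425 mm, on four round legs, each 28 mm in diameter. The legs rest on z = 0, each leg's axis is inset half a diameter from the nearest pair of seat edges (so the leg's bounding box is flush with the corner).


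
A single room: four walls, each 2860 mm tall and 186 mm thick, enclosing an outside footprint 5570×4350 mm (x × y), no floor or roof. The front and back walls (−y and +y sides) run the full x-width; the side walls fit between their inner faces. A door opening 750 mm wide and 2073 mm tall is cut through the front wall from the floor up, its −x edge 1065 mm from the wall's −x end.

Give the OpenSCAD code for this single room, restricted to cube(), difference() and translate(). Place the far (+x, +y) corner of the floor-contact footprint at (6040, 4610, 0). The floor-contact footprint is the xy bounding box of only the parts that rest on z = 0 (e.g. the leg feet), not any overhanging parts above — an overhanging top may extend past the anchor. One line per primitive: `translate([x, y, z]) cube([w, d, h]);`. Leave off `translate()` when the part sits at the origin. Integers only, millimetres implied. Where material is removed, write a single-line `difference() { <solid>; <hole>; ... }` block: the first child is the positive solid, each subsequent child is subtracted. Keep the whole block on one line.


difference() { translate([470, 260, 0]) cube([5570, 186, 2860]); translate([1535, 260, 0]) cube([750, 186, 2073]); }
translate([470, 4424, 0]) cube([5570, 186, 2860]);
translate([470, 446, 0]) cube([186, 3978, 2860]);
translate([5854, 446, 0]) cube([186, 3978, 2860]);


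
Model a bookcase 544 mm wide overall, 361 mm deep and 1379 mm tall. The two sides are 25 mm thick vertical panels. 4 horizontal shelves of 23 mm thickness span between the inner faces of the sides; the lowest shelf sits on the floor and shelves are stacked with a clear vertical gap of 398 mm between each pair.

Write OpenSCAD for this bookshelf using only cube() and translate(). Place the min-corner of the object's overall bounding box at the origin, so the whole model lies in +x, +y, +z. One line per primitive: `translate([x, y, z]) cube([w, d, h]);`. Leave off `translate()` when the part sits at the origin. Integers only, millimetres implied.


cube([25, 361, 1379]);
translate([519, 0, 0]) cube([25, 361, 1379]);
translate([25, 0, 0]) cube([494, 361, 23]);
translate([25, 0, 421]) cube([494, 361, 23]);
translate([25, 0, 842]) cube([494, 361, 23]);
translate([25, 0, 1263]) cube([494, 361, 23]);


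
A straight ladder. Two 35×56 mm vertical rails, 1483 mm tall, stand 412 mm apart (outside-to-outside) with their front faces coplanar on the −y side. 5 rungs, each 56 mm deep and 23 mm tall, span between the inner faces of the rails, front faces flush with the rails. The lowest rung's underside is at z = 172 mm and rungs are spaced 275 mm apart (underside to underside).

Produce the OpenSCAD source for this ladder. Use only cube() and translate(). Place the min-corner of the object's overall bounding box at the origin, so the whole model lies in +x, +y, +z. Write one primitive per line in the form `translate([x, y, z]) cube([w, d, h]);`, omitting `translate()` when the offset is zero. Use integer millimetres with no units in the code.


cube([35, 56, 1483]);
translate([377, 0, 0]) cube([35, 56, 1483]);
translate([35, 0, 172]) cube([342, 56, 23]);
translate([35, 0, 447]) cube([342, 56, 23]);
translate([35, 0, 722]) cube([342, 56, 23]);
translate([35, 0, 997]) cube([342, 56, 23]);
translate([35, 0, 1272]) cube([342, 56, 23]);


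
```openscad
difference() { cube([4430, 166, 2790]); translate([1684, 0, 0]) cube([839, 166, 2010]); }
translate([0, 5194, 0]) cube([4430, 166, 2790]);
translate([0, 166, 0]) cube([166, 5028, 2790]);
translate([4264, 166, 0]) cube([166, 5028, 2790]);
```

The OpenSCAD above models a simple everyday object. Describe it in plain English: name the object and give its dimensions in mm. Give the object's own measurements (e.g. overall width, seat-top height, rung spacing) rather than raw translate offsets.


A single room: four walls, each 2790 mm tall and 166 mm thick, enclosing an outside footprint 4430×5360 mm (x × y), no floor or roof. The front and back walls (−y and +y sides) run the full x-width; the side walls fit between their inner faces. A door opening 839 mm wide and 2010 mm tall is cut through the front wall from the floor up, its −x edge 1684 mm from the wall's −x end.


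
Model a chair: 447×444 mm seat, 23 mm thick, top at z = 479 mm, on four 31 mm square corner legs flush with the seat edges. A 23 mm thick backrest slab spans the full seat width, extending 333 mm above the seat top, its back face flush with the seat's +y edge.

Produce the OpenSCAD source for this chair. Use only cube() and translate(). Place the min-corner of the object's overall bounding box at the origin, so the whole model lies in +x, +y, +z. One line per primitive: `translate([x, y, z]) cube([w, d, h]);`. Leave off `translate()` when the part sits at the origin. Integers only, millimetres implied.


translate([0, 0, 456]) cube([447, 444, 23]);
cube([31, 31, 456]);
translate([416, 0, 0]) cube([31, 31, 456]);
translate([0, 413, 0]) cube([31, 31, 456]);
translate([416, 413, 0]) cube([31, 31, 456]);
translate([0, 421, 479]) cube([447, 23, 333]);


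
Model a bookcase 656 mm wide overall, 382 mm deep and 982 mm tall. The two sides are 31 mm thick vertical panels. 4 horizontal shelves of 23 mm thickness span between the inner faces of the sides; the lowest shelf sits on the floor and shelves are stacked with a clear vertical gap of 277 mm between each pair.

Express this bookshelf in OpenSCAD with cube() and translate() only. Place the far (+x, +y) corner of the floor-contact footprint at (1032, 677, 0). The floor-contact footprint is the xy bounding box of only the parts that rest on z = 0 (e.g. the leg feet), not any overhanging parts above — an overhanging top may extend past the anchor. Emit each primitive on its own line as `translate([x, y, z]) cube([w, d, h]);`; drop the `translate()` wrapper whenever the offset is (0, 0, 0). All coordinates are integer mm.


translate([376, 295, 0]) cube([31, 382, 982]);
translate([1001, 295, 0]) cube([31, 382, 982]);
translate([407, 295, 0]) cube([594, 382, 23]);
translate([407, 295, 300]) cube([594, 382, 23]);
translate([407, 295, 600]) cube([594, 382, 23]);
translate([407, 295, 900]) cube([594, 382, 23]);


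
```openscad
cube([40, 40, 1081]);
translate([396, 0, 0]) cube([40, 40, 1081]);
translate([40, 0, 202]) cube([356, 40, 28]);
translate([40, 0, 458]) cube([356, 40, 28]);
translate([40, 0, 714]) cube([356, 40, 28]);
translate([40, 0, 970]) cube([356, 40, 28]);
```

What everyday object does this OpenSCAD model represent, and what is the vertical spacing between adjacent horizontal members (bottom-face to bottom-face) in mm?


A ladder. The rung spacing is 256 mm.

Two tall 40×40 posts with 4 short bars between them — a ladder. Adjacent rungs sit at z = 202 and z = 458, so the spacing is 458 − 202 = 256 mm.


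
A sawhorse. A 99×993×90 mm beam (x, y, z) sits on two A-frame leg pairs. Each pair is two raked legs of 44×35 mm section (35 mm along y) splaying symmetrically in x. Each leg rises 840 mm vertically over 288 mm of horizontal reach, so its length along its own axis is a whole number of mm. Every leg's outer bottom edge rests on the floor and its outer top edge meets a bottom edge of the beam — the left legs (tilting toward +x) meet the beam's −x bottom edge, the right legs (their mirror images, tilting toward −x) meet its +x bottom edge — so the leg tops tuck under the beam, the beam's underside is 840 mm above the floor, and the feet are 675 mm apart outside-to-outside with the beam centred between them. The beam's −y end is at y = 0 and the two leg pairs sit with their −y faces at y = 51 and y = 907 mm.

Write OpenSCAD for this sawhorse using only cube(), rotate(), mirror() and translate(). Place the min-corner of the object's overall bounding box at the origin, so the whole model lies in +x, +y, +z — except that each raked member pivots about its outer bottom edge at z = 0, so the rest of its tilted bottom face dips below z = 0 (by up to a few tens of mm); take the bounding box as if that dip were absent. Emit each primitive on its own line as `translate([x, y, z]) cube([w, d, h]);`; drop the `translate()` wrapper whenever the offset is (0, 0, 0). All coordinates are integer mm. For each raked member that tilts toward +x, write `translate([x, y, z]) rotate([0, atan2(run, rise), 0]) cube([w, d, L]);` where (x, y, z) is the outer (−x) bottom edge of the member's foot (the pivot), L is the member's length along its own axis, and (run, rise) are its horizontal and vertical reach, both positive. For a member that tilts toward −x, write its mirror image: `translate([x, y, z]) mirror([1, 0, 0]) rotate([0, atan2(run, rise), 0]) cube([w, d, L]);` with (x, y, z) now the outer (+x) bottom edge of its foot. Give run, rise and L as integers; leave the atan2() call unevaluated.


// leg length = √(288² + 840²) = 888
// right-leg outer foot x = 2·288 + 99 = 675
// beam min-corner = (288, 0, 840)
translate([288, 0, 840]) cube([99, 993, 90]);
translate([0, 51, 0]) rotate([0, atan2(288, 840), 0]) cube([44, 35, 888]);
translate([675, 51, 0]) mirror([1, 0, 0]) rotate([0, atan2(288, 840), 0]) cube([44, 35, 888]);
translate([0, 907, 0]) rotate([0, atan2(288, 840), 0]) cube([44, 35, 888]);
translate([675, 907, 0]) mirror([1, 0, 0]) rotate([0, atan2(288, 840), 0]) cube([44, 35, 888]);


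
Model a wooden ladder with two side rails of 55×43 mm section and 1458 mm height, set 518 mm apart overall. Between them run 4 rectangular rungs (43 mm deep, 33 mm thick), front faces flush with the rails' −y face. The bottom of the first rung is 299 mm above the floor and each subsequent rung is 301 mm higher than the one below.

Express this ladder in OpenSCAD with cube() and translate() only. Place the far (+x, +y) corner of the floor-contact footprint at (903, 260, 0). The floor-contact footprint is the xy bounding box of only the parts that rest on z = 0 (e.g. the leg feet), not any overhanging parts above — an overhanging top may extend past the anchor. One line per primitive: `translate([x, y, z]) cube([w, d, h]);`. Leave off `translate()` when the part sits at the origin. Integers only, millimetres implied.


translate([385, 217, 0]) cube([55, 43, 1458]);
translate([848, 217, 0]) cube([55, 43, 1458]);
translate([440, 217, 299]) cube([408, 43, 33]);
translate([440, 217, 600]) cube([408, 43, 33]);
translate([440, 217, 901]) cube([408, 43, 33]);
translate([440, 217, 1202]) cube([408, 43, 33]);


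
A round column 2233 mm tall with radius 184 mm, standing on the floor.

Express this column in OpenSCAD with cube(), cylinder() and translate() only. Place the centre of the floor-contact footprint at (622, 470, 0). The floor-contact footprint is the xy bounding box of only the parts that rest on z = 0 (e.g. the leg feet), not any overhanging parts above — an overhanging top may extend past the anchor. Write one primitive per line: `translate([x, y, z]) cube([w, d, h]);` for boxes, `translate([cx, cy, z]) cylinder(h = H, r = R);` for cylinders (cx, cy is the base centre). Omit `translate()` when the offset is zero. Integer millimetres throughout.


translate([622, 470, 0]) cylinder(h = 2233, r = 184);


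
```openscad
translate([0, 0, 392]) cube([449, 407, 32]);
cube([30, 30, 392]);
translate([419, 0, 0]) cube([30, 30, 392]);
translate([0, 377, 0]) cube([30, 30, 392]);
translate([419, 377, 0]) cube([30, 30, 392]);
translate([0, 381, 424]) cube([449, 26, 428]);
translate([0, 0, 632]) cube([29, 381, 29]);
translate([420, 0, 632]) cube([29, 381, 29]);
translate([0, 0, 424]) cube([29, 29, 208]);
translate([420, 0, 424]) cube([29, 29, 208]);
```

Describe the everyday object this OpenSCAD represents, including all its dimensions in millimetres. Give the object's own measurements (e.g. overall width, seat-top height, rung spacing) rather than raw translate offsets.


A chair. The seat is a 449×407×32 mm slab with its top at z = 424 mm, on four 30×30 mm corner legs (flush with the seat edges, standing on z = 0). A flat backrest 26 mm thick, 428 mm tall, spans the full seat width and rises from the seat top along its +y edge, rear face flush with the rear of the seat. Two armrests of 29×29 mm section run along each side from the seat's front edge to the front of the backrest, top faces 237 mm above the seat top and outer faces flush with the seat's x-edges; a 29×29 mm post under the front of each armrest stands on the seat at the front corner.


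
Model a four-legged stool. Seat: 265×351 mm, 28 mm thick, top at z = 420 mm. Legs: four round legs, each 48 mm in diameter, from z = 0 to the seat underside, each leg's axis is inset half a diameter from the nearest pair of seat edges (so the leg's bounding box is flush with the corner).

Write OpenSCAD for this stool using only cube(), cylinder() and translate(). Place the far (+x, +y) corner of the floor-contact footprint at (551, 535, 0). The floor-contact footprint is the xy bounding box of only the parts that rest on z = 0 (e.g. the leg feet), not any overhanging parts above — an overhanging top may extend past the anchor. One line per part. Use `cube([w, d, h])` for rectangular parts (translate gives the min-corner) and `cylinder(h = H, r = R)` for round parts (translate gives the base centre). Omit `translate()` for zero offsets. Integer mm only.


translate([286, 184, 392]) cube([265, 351, 28]);
translate([310, 208, 0]) cylinder(h = 392, r = 24);
translate([527, 208, 0]) cylinder(h = 392, r = 24);
translate([310, 511, 0]) cylinder(h = 392, r = 24);
translate([527, 511, 0]) cylinder(h = 392, r = 24);


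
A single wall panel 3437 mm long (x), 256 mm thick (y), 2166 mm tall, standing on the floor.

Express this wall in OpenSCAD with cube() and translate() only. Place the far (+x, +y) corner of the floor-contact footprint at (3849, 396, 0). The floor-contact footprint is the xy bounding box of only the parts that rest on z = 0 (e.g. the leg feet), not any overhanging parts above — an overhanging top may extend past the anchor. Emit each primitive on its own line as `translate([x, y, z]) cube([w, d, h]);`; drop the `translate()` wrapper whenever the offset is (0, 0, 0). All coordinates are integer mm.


translate([412, 140, 0]) cube([3437, 256, 2166]);


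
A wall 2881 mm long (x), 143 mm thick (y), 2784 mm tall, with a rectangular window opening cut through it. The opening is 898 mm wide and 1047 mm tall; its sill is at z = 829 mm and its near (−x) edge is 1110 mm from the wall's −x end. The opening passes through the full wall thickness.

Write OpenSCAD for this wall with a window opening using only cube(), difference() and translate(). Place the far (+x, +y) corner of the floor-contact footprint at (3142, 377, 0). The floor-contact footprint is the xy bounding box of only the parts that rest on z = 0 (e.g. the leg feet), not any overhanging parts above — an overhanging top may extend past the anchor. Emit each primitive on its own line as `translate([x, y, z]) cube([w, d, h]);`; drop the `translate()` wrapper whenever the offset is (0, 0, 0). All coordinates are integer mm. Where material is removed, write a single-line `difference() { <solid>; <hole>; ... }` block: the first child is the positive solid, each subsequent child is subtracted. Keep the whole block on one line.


difference() { translate([261, 234, 0]) cube([2881, 143, 2784]); translate([1371, 234, 829]) cube([898, 143, 1047]); }


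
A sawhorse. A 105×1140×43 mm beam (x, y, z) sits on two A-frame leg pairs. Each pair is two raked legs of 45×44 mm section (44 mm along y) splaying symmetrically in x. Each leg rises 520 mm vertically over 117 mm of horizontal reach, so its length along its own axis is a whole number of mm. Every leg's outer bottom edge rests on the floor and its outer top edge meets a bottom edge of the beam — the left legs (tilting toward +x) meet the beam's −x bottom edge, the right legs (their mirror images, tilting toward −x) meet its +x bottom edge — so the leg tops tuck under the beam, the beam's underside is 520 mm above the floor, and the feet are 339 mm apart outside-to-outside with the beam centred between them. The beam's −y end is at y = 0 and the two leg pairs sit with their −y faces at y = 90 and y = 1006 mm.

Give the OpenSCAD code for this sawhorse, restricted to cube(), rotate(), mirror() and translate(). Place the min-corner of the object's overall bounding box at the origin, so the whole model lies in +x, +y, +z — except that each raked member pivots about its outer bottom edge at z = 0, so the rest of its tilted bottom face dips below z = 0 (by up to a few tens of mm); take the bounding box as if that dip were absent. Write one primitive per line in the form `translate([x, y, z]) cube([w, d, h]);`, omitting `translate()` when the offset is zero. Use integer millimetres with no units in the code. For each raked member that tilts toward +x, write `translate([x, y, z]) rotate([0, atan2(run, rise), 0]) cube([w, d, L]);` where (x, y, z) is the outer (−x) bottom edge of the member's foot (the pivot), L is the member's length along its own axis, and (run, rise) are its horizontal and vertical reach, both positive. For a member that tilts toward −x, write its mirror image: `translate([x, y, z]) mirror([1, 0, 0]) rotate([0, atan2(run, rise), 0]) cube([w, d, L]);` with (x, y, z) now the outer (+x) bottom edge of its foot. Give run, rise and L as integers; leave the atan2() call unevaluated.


translate([117, 0, 520]) cube([105, 1140, 43]);
translate([0, 90, 0]) rotate([0, atan2(117, 520), 0]) cube([45, 44, 533]);
translate([339, 90, 0]) mirror([1, 0, 0]) rotate([0, atan2(117, 520), 0]) cube([45, 44, 533]);
translate([0, 1006, 0]) rotate([0, atan2(117, 520), 0]) cube([45, 44, 533]);
translate([339, 1006, 0]) mirror([1, 0, 0]) rotate([0, atan2(117, 520), 0]) cube([45, 44, 533]);


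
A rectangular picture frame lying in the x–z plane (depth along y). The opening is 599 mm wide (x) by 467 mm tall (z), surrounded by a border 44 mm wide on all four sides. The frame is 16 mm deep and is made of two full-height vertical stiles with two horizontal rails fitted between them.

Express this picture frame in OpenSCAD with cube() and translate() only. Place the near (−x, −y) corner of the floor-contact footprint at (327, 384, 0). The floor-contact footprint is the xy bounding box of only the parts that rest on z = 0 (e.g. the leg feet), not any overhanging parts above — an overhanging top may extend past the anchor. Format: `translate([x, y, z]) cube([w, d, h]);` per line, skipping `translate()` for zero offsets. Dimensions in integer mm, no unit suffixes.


translate([327, 384, 0]) cube([44, 16, 555]);
translate([970, 384, 0]) cube([44, 16, 555]);
translate([371, 384, 0]) cube([599, 16, 44]);
translate([371, 384, 511]) cube([599, 16, 44]);


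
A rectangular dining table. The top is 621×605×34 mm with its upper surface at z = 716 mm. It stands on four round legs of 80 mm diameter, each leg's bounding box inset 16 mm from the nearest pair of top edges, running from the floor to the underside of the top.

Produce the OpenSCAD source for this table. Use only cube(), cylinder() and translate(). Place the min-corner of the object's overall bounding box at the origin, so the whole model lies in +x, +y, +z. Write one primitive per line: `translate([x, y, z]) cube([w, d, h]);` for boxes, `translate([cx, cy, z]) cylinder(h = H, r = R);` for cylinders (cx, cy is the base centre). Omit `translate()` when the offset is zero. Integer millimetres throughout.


translate([0, 0, 682]) cube([621, 605, 34]);
translate([56, 56, 0]) cylinder(h = 682, r = 40);
translate([565, 56, 0]) cylinder(h = 682, r = 40);
translate([56, 549, 0]) cylinder(h = 682, r = 40);
translate([565, 549, 0]) cylinder(h = 682, r = 40);


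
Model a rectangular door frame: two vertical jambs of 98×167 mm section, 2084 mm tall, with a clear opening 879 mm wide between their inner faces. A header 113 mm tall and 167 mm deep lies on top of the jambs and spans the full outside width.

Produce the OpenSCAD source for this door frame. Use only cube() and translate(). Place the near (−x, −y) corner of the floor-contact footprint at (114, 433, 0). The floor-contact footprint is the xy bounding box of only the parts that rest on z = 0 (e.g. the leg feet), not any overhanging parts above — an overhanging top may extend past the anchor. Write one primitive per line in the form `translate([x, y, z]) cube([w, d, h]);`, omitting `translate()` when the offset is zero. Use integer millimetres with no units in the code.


translate([114, 433, 0]) cube([98, 167, 2084]);
translate([1091, 433, 0]) cube([98, 167, 2084]);
translate([114, 433, 2084]) cube([1075, 167, 113]);


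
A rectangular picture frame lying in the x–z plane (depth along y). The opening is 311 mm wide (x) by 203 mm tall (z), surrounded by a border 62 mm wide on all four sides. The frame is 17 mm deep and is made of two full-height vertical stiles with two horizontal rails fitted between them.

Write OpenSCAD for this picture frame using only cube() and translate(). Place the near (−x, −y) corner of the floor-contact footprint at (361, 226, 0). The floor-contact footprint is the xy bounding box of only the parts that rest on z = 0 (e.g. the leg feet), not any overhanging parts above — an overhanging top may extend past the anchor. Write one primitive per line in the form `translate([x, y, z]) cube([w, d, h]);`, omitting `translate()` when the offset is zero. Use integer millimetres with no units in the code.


translate([361, 226, 0]) cube([62, 17, 327]);
translate([734, 226, 0]) cube([62, 17, 327]);
translate([423, 226, 0]) cube([311, 17, 62]);
translate([423, 226, 265]) cube([311, 17, 62]);


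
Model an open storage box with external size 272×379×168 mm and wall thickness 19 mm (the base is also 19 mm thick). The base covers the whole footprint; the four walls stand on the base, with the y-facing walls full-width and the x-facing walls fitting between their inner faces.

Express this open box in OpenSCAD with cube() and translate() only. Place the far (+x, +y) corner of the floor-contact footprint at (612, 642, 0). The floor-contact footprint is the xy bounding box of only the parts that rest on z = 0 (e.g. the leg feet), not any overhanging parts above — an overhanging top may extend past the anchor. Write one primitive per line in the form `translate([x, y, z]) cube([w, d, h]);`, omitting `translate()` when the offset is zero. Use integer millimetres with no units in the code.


translate([340, 263, 0]) cube([272, 379, 19]);
translate([340, 263, 19]) cube([272, 19, 149]);
translate([340, 623, 19]) cube([272, 19, 149]);
translate([340, 282, 19]) cube([19, 341, 149]);
translate([593, 282, 19]) cube([19, 341, 149]);


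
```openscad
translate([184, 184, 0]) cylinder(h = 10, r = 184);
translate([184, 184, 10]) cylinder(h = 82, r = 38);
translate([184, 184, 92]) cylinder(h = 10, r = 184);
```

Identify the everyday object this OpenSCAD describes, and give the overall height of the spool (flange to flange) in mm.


A spool. The overall height is 102 mm.

Three coaxial cylinders, large–small–large — a spool. Two 10 mm flanges and a 82 mm core give 10 + 82 + 10 = 102 mm.


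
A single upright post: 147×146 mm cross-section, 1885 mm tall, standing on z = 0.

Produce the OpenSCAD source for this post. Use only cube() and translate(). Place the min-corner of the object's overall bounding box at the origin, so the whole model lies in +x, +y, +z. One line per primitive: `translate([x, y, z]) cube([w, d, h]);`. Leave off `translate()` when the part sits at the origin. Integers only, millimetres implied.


cube([147, 146, 1885]);


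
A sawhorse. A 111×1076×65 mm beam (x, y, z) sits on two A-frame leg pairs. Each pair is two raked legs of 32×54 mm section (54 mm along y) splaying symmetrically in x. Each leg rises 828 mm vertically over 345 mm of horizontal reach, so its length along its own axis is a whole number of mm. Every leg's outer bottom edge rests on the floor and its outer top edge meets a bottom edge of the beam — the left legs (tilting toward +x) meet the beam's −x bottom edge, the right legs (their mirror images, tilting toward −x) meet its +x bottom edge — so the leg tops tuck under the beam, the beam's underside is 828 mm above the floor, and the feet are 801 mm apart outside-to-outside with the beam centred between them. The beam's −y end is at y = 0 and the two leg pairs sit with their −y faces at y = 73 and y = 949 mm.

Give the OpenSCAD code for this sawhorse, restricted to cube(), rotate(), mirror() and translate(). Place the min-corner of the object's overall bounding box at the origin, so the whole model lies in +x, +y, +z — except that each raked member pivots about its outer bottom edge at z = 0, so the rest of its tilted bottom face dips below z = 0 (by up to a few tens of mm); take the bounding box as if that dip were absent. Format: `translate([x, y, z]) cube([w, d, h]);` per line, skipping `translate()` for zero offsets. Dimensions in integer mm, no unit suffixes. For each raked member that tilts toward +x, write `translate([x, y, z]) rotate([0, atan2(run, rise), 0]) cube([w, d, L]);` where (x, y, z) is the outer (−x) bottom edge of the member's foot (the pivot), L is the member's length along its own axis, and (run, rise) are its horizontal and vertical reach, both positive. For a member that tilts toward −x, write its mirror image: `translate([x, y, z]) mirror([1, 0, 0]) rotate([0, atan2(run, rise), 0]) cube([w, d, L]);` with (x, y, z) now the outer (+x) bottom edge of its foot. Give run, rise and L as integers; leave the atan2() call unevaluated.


// leg length = √(345² + 828²) = 897
// right-leg outer foot x = 2·345 + 111 = 801
// beam min-corner = (345, 0, 828)
translate([345, 0, 828]) cube([111, 1076, 65]);
translate([0, 73, 0]) rotate([0, atan2(345, 828), 0]) cube([32, 54, 897]);
translate([801, 73, 0]) mirror([1, 0, 0]) rotate([0, atan2(345, 828), 0]) cube([32, 54, 897]);
translate([0, 949, 0]) rotate([0, atan2(345, 828), 0]) cube([32, 54, 897]);
translate([801, 949, 0]) mirror([1, 0, 0]) rotate([0, atan2(345, 828), 0]) cube([32, 54, 897]);


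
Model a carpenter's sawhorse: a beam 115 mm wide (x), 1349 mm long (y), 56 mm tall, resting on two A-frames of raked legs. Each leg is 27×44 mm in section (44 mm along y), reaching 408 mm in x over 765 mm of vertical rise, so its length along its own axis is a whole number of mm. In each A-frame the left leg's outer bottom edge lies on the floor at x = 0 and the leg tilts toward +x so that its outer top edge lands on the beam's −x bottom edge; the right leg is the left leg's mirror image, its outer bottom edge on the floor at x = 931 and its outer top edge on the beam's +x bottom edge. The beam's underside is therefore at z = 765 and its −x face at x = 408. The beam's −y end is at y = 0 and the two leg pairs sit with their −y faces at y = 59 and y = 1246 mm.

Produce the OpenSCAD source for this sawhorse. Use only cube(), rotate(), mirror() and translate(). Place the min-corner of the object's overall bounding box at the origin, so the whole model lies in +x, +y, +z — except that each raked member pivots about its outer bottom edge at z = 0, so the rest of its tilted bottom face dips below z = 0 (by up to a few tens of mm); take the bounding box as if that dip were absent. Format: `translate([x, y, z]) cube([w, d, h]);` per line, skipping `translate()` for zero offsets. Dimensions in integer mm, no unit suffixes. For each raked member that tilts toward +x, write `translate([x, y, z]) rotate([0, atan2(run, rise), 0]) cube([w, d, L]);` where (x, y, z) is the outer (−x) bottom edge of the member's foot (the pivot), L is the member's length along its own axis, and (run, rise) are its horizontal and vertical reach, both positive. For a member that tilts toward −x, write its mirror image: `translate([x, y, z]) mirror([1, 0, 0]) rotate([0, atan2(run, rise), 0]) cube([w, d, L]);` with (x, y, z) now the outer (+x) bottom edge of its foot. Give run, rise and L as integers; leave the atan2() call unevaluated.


translate([408, 0, 765]) cube([115, 1349, 56]);
translate([0, 59, 0]) rotate([0, atan2(408, 765), 0]) cube([27, 44, 867]);
translate([931, 59, 0]) mirror([1, 0, 0]) rotate([0, atan2(408, 765), 0]) cube([27, 44, 867]);
translate([0, 1246, 0]) rotate([0, atan2(408, 765), 0]) cube([27, 44, 867]);
translate([931, 1246, 0]) mirror([1, 0, 0]) rotate([0, atan2(408, 765), 0]) cube([27, 44, 867]);


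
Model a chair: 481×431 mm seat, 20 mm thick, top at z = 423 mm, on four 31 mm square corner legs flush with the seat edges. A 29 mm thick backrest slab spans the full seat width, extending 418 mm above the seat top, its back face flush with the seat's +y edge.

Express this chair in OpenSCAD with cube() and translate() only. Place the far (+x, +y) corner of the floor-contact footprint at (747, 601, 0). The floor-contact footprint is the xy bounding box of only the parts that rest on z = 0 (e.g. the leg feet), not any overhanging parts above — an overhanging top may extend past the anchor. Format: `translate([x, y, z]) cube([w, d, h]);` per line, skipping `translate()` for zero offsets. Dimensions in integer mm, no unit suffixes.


translate([266, 170, 403]) cube([481, 431, 20]);
translate([266, 170, 0]) cube([31, 31, 403]);
translate([716, 170, 0]) cube([31, 31, 403]);
translate([266, 570, 0]) cube([31, 31, 403]);
translate([716, 570, 0]) cube([31, 31, 403]);
translate([266, 572, 423]) cube([481, 29, 418]);


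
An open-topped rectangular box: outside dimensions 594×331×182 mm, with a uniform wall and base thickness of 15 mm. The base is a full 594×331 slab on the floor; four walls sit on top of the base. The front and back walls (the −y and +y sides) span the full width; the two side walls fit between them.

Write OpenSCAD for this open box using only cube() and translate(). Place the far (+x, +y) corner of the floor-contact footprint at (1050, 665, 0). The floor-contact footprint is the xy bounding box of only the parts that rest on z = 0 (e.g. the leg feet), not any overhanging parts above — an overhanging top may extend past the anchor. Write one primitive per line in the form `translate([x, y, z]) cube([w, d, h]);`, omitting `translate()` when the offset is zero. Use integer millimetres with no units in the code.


translate([456, 334, 0]) cube([594, 331, 15]);
translate([456, 334, 15]) cube([594, 15, 167]);
translate([456, 650, 15]) cube([594, 15, 167]);
translate([456, 349, 15]) cube([15, 301, 167]);
translate([1035, 349, 15]) cube([15, 301, 167]);


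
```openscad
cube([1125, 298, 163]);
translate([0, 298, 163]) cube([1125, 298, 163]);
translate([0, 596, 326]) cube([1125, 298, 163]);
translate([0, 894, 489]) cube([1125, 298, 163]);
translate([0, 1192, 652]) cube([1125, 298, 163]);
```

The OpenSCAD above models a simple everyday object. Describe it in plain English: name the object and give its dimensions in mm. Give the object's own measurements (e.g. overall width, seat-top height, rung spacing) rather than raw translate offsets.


A straight staircase of 5 solid steps. Each step is 1125 mm wide (x), 298 mm deep (y, the going) and 163 mm tall (the rise). The first step rests on the floor; each subsequent step sits one going further in +y and one rise higher in +z, directly behind and above the previous step with no overlap.


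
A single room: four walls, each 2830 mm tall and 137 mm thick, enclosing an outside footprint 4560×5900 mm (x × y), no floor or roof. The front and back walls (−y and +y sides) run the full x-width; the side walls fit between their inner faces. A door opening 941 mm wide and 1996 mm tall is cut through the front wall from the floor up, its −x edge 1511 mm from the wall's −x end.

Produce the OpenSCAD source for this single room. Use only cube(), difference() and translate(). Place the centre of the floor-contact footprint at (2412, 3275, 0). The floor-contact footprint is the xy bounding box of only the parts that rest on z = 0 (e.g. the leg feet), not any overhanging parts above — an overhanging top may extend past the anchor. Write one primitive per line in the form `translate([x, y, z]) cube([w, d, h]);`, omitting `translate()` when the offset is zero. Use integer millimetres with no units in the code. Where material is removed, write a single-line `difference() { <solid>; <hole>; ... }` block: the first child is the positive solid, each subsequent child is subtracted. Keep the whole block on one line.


difference() { translate([132, 325, 0]) cube([4560, 137, 2830]); translate([1643, 325, 0]) cube([941, 137, 1996]); }
translate([132, 6088, 0]) cube([4560, 137, 2830]);
translate([132, 462, 0]) cube([137, 5626, 2830]);
translate([4555, 462, 0]) cube([137, 5626, 2830]);


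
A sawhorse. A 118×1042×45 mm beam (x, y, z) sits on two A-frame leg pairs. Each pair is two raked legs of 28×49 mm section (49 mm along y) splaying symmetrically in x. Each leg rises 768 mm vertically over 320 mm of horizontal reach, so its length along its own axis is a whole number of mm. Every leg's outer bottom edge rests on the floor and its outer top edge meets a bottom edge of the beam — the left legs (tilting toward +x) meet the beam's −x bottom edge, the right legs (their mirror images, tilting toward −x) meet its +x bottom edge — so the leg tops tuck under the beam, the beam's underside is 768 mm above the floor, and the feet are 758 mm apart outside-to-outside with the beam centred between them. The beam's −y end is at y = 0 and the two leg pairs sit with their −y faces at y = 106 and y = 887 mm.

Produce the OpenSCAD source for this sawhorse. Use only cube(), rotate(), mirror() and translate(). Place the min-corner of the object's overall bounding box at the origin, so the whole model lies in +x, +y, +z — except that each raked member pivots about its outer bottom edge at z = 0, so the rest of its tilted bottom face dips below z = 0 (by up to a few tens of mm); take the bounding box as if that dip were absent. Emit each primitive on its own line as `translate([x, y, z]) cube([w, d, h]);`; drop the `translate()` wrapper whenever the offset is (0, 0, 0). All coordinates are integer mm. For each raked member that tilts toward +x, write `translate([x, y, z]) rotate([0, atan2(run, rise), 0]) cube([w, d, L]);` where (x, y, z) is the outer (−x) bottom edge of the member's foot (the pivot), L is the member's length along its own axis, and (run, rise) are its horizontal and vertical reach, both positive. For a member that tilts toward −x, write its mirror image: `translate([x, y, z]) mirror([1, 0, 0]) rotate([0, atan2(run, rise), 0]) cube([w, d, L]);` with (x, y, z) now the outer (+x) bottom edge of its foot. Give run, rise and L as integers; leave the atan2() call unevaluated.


translate([320, 0, 768]) cube([118, 1042, 45]);
translate([0, 106, 0]) rotate([0, atan2(320, 768), 0]) cube([28, 49, 832]);
translate([758, 106, 0]) mirror([1, 0, 0]) rotate([0, atan2(320, 768), 0]) cube([28, 49, 832]);
translate([0, 887, 0]) rotate([0, atan2(320, 768), 0]) cube([28, 49, 832]);
translate([758, 887, 0]) mirror([1, 0, 0]) rotate([0, atan2(320, 768), 0]) cube([28, 49, 832]);


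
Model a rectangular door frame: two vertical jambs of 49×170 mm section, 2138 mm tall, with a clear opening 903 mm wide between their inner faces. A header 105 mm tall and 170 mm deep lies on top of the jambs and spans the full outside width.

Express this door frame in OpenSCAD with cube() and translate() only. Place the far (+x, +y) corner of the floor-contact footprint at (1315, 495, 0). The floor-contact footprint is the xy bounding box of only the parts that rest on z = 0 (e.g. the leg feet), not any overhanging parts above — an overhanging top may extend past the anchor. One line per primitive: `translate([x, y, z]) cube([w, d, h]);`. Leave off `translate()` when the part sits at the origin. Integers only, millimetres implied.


translate([314, 325, 0]) cube([49, 170, 2138]);
translate([1266, 325, 0]) cube([49, 170, 2138]);
translate([314, 325, 2138]) cube([1001, 170, 105]);


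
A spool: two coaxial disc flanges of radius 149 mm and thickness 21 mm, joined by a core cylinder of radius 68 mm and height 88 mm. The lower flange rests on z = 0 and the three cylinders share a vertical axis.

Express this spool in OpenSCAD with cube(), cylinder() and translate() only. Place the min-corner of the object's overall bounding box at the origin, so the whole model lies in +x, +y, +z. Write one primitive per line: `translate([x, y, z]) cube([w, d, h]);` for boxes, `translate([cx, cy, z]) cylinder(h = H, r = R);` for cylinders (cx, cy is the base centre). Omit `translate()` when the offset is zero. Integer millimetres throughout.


translate([149, 149, 0]) cylinder(h = 21, r = 149);
translate([149, 149, 21]) cylinder(h = 88, r = 68);
translate([149, 149, 109]) cylinder(h = 21, r = 149);


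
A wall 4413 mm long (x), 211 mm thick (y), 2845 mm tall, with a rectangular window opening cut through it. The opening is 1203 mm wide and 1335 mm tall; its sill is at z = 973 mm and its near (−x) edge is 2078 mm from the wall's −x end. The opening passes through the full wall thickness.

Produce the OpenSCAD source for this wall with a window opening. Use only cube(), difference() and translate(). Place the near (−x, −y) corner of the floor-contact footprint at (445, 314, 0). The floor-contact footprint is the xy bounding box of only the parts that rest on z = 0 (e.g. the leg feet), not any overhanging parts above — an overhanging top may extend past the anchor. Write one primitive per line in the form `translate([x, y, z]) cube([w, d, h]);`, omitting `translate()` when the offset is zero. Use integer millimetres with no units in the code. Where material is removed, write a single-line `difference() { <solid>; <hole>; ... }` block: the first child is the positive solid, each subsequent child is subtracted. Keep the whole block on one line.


difference() { translate([445, 314, 0]) cube([4413, 211, 2845]); translate([2523, 314, 973]) cube([1203, 211, 1335]); }
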